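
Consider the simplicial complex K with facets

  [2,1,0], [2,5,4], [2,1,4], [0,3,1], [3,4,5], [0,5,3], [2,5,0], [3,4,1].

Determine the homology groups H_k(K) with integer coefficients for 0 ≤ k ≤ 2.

H_0 = Z,  H_1 = 0,  H_2 = Z.

Order the vertices as 0 < 1 < 2 < 3 < 4 < 5. Listing each simplex with vertices in this order, K has dimension 2 with simplices:

  0-simplices (6): [0], [1], [2], [3], [4], [5]
  1-simplices (12): [0,1], [0,2], [0,3], [0,5], [1,2], [1,3], [1,4], [2,4], [2,5], [3,4], [3,5], [4,5]
  2-simplices (8): [0,1,2], [0,1,3], [0,2,5], [0,3,5], [1,2,4], [1,3,4], [2,4,5], [3,4,5]

Hence C_0 ≅ Z^6, C_1 ≅ Z^12, C_2 ≅ Z^8.

∂_1: C_1 → C_0 sends each edge [p,q] (with p < q) to q − p. For instance
  ∂[4,5] = [5] − [4].
The resulting 6×12 matrix has rank 5, and its Smith normal form has invariant factors (1,1,1,1,1).

The boundary map ∂_2: C_2 → C_1 acts by ∂[p,q,r] = [q,r] − [p,r] + [p,q]. For instance
  ∂[2,4,5] = [4,5] − [2,5] + [2,4],
  ∂[1,2,4] = [2,4] − [1,4] + [1,2].
This gives a 12×8 integer matrix of rank 7; reducing to Smith normal form yields diagonal entries (1,1,1,1,1,1,1).

Reading off H_k = ker ∂_k / im ∂_{k+1}:

  H_0: rank C_0 − rank ∂_1 = 6 − 5 = 1, and the invariant factors of ∂_1 are all 1, so H_0 = Z.
  H_1: rank ker ∂_1 − rank ∂_2 = (12 − 5) − 7 = 0, and the invariant factors of ∂_2 are all 1, so H_1 = 0.
  H_2: rank ker ∂_2 − rank ∂_3 = (8 − 7) − 0 = 1, and there is no ∂_3, so H_2 = Z.

As a check, the Euler characteristic is 6 − 12 + 8 = 2, which agrees with 1 − 0 + 1 = 2.
(K is a triangulation of the 2-sphere S^2.)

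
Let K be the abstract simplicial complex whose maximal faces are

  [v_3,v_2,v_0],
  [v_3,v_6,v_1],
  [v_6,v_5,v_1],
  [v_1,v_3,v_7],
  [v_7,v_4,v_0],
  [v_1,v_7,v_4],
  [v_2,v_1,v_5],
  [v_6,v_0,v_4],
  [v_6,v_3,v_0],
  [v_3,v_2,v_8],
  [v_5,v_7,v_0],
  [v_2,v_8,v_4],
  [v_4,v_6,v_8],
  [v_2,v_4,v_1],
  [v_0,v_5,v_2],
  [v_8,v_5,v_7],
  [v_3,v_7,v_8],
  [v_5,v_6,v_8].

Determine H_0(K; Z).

H_0 = Z.

We work with the vertex ordering v_0 < v_1 < v_2 < v_3 < v_4 < v_5 < v_6 < v_7 < v_8. The simplices of K, each written with vertices in increasing order, are:

  0-simplices (9): [v_0], [v_1], [v_2], [v_3], [v_4], [v_5], [v_6], [v_7], [v_8]
  1-simplices (27): (27 of them)
  2-simplices (18): (18 of them)

Hence C_0 ≅ Z^9, C_1 ≅ Z^27, C_2 ≅ Z^18.

The boundary map ∂_1: C_1 → C_0 is given by ∂[p,q] = [q] − [p].
As a 9×27 matrix over Z this has rank 8, with invariant factors (1,1,1,1,1,1,1,1).

Boundary ∂_2: C_2 → C_1 maps a triangle to the signed sum of its edges. For instance
  ∂[v_1,v_5,v_6] = [v_5,v_6] − [v_1,v_6] + [v_1,v_5],
  ∂[v_1,v_2,v_4] = [v_2,v_4] − [v_1,v_4] + [v_1,v_2].
This gives a 27×18 integer matrix of rank 17; reducing to Smith normal form yields diagonal entries (1,1,1,1,1,1,1,1,1,1,1,1,1,1,1,1,1).

From H_k ≅ ker(∂_k) / im(∂_{k+1}) we obtain:

  H_0: rank C_0 − rank ∂_1 = 9 − 8 = 1, and the invariant factors of ∂_1 are all 1, so H_0 = Z.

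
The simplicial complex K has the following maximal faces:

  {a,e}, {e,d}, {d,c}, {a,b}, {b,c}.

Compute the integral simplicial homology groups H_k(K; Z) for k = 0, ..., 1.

H_0 ≅ Z,  H_1 ≅ Z.

We work with the vertex ordering a < b < c < d < e. The simplices of K, each written with vertices in increasing order, are:

  0-simplices (5): a, b, c, d, e
  1-simplices (5): ab, ae, bc, cd, de

Hence C_0 ≅ Z^5, C_1 ≅ Z^5.

The boundary map ∂_1: C_1 → C_0 maps an edge to its endpoints' difference, ∂[p,q] = q − p.
This gives a 5×5 integer matrix of rank 4; reducing to Smith normal form yields diagonal entries (1,1,1,1).

From H_k ≅ ker(∂_k) / im(∂_{k+1}) we obtain:

  H_0: rank C_0 − rank ∂_1 = 5 − 4 = 1, and the invariant factors of ∂_1 are all 1, so H_0 = Z.
  H_1: rank ker ∂_1 − rank ∂_2 = (5 − 4) − 0 = 1, and there is no ∂_2, so H_1 = Z.

(K is a triangulation of the circle S^1.)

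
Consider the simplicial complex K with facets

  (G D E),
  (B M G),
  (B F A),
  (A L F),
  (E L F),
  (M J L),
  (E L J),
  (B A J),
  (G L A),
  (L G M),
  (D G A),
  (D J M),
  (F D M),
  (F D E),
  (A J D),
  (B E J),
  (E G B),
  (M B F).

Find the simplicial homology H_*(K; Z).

Take the total order A < B < D < E < F < G < J < L < M on the vertex set. Then K (dimension 2) consists of the simplices:

  0-simplices (9): A, B, D, E, F, G, J, L, M
  1-simplices (27): AB, AD, AF, AG, AJ, AL, BE, BF, BG, BJ, BM, DE, DF, DG, DJ, DM, EF, EG, EJ, EL, FL, FM, GL, GM, JL, JM, LM
  2-simplices (18): ABF, ABJ, ADG, ADJ, AFL, AGL, BEG, BEJ, BFM, BGM, DEF, DEG, DFM, DJM, EFL, EJL, GLM, JLM

Hence C_0 ≅ Z^9, C_1 ≅ Z^27, C_2 ≅ Z^18.

The boundary map ∂_1: C_1 → C_0 sends each edge [p,q] (with p < q) to q − p. For instance
  ∂DF = F − D.
As a 9×27 matrix over Z this has rank 8, with invariant factors (1,1,1,1,1,1,1,1).

Boundary ∂_2: C_2 → C_1 maps a triangle to the signed sum of its edges. For instance
  ∂DJM = JM − DM + DJ,
  ∂BGM = GM − BM + BG.
This gives a 27×18 integer matrix of rank 17; reducing to Smith normal form yields diagonal entries (1,1,1,1,1,1,1,1,1,1,1,1,1,1,1,1,1).

Computing H_k = (kernel of ∂_k) / (image of ∂_{k+1}):

  H_0: rank C_0 − rank ∂_1 = 9 − 8 = 1, and the invariant factors of ∂_1 are all 1, so H_0 = Z.
  H_1: rank ker ∂_1 − rank ∂_2 = (27 − 8) − 17 = 2, and the invariant factors of ∂_2 are all 1, so H_1 = Z^2.
  H_2: rank ker ∂_2 − rank ∂_3 = (18 − 17) − 0 = 1, and there is no ∂_3, so H_2 = Z.

H_0 = Z,  H_1 = Z^2,  H_2 = Z.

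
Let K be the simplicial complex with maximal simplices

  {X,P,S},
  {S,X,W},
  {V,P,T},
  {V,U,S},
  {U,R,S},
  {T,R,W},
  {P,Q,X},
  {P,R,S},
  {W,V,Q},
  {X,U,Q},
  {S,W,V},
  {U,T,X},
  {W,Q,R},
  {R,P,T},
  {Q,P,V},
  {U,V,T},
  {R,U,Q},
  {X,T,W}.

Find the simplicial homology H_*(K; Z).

Order the vertices as P < Q < R < S < T < U < V < W < X. Listing each simplex with vertices in this order, K has dimension 2 with simplices:

  0-simplices (9): P, Q, R, S, T, U, V, W, X
  1-simplices (27): PQ, PR, PS, PT, PV, PX, QR, QU, QV, QW, QX, RS, RT, RU, RW, SU, SV, SW, SX, TU, TV, TW, TX, UV, UX, VW, WX
  2-simplices (18): PQV, PQX, PRS, PRT, PSX, PTV, QRU, QRW, QUX, QVW, RSU, RTW, SUV, SVW, SWX, TUV, TUX, TWX

giving chain groups C_0 ≅ Z^9, C_1 ≅ Z^27, C_2 ≅ Z^18.

∂_1: C_1 → C_0 maps an edge to its endpoints' difference, ∂[p,q] = q − p. For instance
  ∂PX = X − P.
This gives a 9×27 integer matrix of rank 8; reducing to Smith normal form yields diagonal entries (1,1,1,1,1,1,1,1).

Boundary ∂_2: C_2 → C_1 acts by ∂[p,q,r] = [q,r] − [p,r] + [p,q]. For instance
  ∂QVW = VW − QW + QV,
  ∂PQV = QV − PV + PQ.
This gives a 27×18 integer matrix of rank 17; reducing to Smith normal form yields diagonal entries (1,1,1,1,1,1,1,1,1,1,1,1,1,1,1,1,1).

Computing H_k = (kernel of ∂_k) / (image of ∂_{k+1}):

  H_0: rank C_0 − rank ∂_1 = 9 − 8 = 1, and the invariant factors of ∂_1 are all 1, so H_0 ≅ Z.
  H_1: rank ker ∂_1 − rank ∂_2 = (27 − 8) − 17 = 2, and the invariant factors of ∂_2 are all 1, so H_1 ≅ Z^2.
  H_2: rank ker ∂_2 − rank ∂_3 = (18 − 17) − 0 = 1, and there is no ∂_3, so H_2 ≅ Z.

As a check, the Euler characteristic is 9 − 27 + 18 = 0, which agrees with 1 − 2 + 1 = 0.

H_0 ≅ Z,  H_1 ≅ Z^2,  H_2 ≅ Z.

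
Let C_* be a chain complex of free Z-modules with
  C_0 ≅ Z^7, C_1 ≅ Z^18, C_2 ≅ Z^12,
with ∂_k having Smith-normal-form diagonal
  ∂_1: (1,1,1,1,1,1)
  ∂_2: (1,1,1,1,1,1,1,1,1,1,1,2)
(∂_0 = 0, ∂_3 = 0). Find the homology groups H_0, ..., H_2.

H_0 ≅ Z,  H_1 ≅ Z/2Z,  H_2 = 0.

H_0: b_0 = 7 − 0 − 6 = 1; torsion from ∂_1 factors > 1: none. So H_0 ≅ Z.
H_1: b_1 = 18 − 6 − 12 = 0; torsion from ∂_2 factors > 1: [2]. So H_1 ≅ Z/2Z.
H_2: b_2 = 12 − 12 − 0 = 0; torsion from ∂_3 factors > 1: none. So H_2 ≅ 0.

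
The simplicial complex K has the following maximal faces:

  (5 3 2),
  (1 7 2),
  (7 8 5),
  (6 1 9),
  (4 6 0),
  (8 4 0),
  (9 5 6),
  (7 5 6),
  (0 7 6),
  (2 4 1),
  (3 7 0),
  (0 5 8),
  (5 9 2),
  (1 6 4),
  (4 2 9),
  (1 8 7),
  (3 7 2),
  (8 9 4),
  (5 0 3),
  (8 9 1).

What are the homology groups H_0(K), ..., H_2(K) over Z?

H_0 ≅ Z,  H_1 ≅ Z ⊕ Z/2Z,  H_2 = 0.

Fix the vertex order 0 < 1 < 2 < 3 < 4 < 5 < 6 < 7 < 8 < 9 and write every simplex with vertices in increasing order. Then dim K = 2 and the simplices of K are:

  0-simplices (10): [0], [1], [2], [3], [4], [5], [6], [7], [8], [9]
  1-simplices (30): (30 of them)
  2-simplices (20): (20 of them)

so the chain groups are C_0 ≅ Z^10, C_1 ≅ Z^30, C_2 ≅ Z^20.

The boundary map ∂_1: C_1 → C_0 sends each edge [p,q] (with p < q) to q − p.
As a 10×30 matrix over Z this has rank 9, with invariant factors (1,1,1,1,1,1,1,1,1).

∂_2: C_2 → C_1 acts by ∂[p,q,r] = [q,r] − [p,r] + [p,q]. For instance
  ∂[4,8,9] = [8,9] − [4,9] + [4,8],
  ∂[1,2,4] = [2,4] − [1,4] + [1,2].
The resulting 30×20 matrix has rank 20, and its Smith normal form has invariant factors (1,1,1,1,1,1,1,1,1,1,1,1,1,1,1,1,1,1,1,2).

From H_k ≅ ker(∂_k) / im(∂_{k+1}) we obtain:

  H_0: rank C_0 − rank ∂_1 = 10 − 9 = 1, and the invariant factors of ∂_1 are all 1, so H_0 ≅ Z.
  H_1: rank ker ∂_1 − rank ∂_2 = (30 − 9) − 20 = 1, and ∂_2 has invariant factor 2 > 1, so H_1 ≅ Z ⊕ Z/2Z.
  H_2: rank ker ∂_2 − rank ∂_3 = (20 − 20) − 0 = 0, and there is no ∂_3, so H_2 ≅ 0.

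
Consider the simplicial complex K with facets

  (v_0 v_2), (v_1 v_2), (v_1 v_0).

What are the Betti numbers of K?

b_0 = 1, b_1 = 1.

We work with the vertex ordering v_0 < v_1 < v_2. The simplices of K, each written with vertices in increasing order, are:

  0-simplices (3): [v_0], [v_1], [v_2]
  1-simplices (3): [v_0,v_1], [v_0,v_2], [v_1,v_2]

so the chain groups are C_0 ≅ Z^3, C_1 ≅ Z^3.

The boundary map ∂_1: C_1 → C_0 is given by ∂[p,q] = [q] − [p].
The resulting 3×3 matrix has rank 2, and its Smith normal form has invariant factors (1,1).

Now H_k = ker ∂_k / im ∂_{k+1}, so:

  H_0: rank C_0 − rank ∂_1 = 3 − 2 = 1, and the invariant factors of ∂_1 are all 1, so H_0 = Z.
  H_1: rank ker ∂_1 − rank ∂_2 = (3 − 2) − 0 = 1, and there is no ∂_2, so H_1 = Z.

Hence the Betti numbers are b_0 = 1, b_1 = 1.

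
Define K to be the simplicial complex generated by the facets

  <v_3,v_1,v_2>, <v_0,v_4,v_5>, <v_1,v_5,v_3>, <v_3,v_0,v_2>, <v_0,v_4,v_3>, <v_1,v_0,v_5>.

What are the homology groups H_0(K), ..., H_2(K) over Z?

We work with the vertex ordering v_0 < v_1 < v_2 < v_3 < v_4 < v_5. The simplices of K, each written with vertices in increasing order, are:

  0-simplices (6): [v_0], [v_1], [v_2], [v_3], [v_4], [v_5]
  1-simplices (12): [v_0,v_1], [v_0,v_2], [v_0,v_3], [v_0,v_4], [v_0,v_5], [v_1,v_2], [v_1,v_3], [v_1,v_5], [v_2,v_3], [v_3,v_4], [v_3,v_5], [v_4,v_5]
  2-simplices (6): [v_0,v_1,v_5], [v_0,v_2,v_3], [v_0,v_3,v_4], [v_0,v_4,v_5], [v_1,v_2,v_3], [v_1,v_3,v_5]

giving chain groups C_0 ≅ Z^6, C_1 ≅ Z^12, C_2 ≅ Z^6.

∂_1: C_1 → C_0 maps an edge to its endpoints' difference, ∂[p,q] = q − p. For instance
  ∂[v_0,v_2] = [v_2] − [v_0].
This gives a 6×12 integer matrix of rank 5; reducing to Smith normal form yields diagonal entries (1,1,1,1,1).

Boundary ∂_2: C_2 → C_1 sends each 2-simplex [p,q,r] to [q,r] − [p,r] + [p,q]. For instance
  ∂[v_1,v_2,v_3] = [v_2,v_3] − [v_1,v_3] + [v_1,v_2],
  ∂[v_1,v_3,v_5] = [v_3,v_5] − [v_1,v_5] + [v_1,v_3].
This gives a 12×6 integer matrix of rank 6; reducing to Smith normal form yields diagonal entries (1,1,1,1,1,1).

Now H_k = ker ∂_k / im ∂_{k+1}, so:

  H_0: rank C_0 − rank ∂_1 = 6 − 5 = 1, and the invariant factors of ∂_1 are all 1, so H_0 = Z.
  H_1: rank ker ∂_1 − rank ∂_2 = (12 − 5) − 6 = 1, and the invariant factors of ∂_2 are all 1, so H_1 = Z.
  H_2: rank ker ∂_2 − rank ∂_3 = (6 − 6) − 0 = 0, and there is no ∂_3, so H_2 = 0.

As a check, the Euler characteristic is 6 − 12 + 6 = 0, which agrees with 1 − 1 + 0 = 0.

H_0 = Z,  H_1 = Z,  H_2 = 0.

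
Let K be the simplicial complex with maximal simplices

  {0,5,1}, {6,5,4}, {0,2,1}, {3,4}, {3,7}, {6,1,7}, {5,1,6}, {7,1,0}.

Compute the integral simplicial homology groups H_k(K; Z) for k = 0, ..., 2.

Fix the vertex order 0 < 1 < 2 < 3 < 4 < 5 < 6 < 7 and write every simplex with vertices in increasing order. Then dim K = 2 and the simplices of K are:

  0-simplices (8): [0], [1], [2], [3], [4], [5], [6], [7]
  1-simplices (14): [0,1], [0,2], [0,5], [0,7], [1,2], [1,5], [1,6], [1,7], [3,4], [3,7], [4,5], [4,6], [5,6], [6,7]
  2-simplices (6): [0,1,2], [0,1,5], [0,1,7], [1,5,6], [1,6,7], [4,5,6]

so the chain groups are C_0 ≅ Z^8, C_1 ≅ Z^14, C_2 ≅ Z^6.

The boundary map ∂_1: C_1 → C_0 maps an edge to its endpoints' difference, ∂[p,q] = q − p. For instance
  ∂[0,5] = [5] − [0].
This gives a 8×14 integer matrix of rank 7; reducing to Smith normal form yields diagonal entries (1,1,1,1,1,1,1).

Boundary ∂_2: C_2 → C_1 sends each 2-simplex [p,q,r] to [q,r] − [p,r] + [p,q]. For instance
  ∂[1,6,7] = [6,7] − [1,7] + [1,6],
  ∂[0,1,2] = [1,2] − [0,2] + [0,1].
As a 14×6 matrix over Z this has rank 6, with invariant factors (1,1,1,1,1,1).

From H_k ≅ ker(∂_k) / im(∂_{k+1}) we obtain:

  H_0: rank C_0 − rank ∂_1 = 8 − 7 = 1, and the invariant factors of ∂_1 are all 1, so H_0 = Z.
  H_1: rank ker ∂_1 − rank ∂_2 = (14 − 7) − 6 = 1, and the invariant factors of ∂_2 are all 1, so H_1 = Z.
  H_2: rank ker ∂_2 − rank ∂_3 = (6 − 6) − 0 = 0, and there is no ∂_3, so H_2 = 0.

As a check, the Euler characteristic is 8 − 14 + 6 = 0, which agrees with 1 − 1 + 0 = 0.

H_0 = Z,  H_1 = Z,  H_2 = 0.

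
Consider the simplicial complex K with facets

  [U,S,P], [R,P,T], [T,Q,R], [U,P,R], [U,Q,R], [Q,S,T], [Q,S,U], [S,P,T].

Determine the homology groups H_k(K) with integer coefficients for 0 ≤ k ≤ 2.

H_0 = Z,  H_1 = 0,  H_2 = Z.

Take the total order P < Q < R < S < T < U on the vertex set. Then K (dimension 2) consists of the simplices:

  0-simplices (6): P, Q, R, S, T, U
  1-simplices (12): PR, PS, PT, PU, QR, QS, QT, QU, RT, RU, ST, SU
  2-simplices (8): PRT, PRU, PST, PSU, QRT, QRU, QST, QSU

giving chain groups C_0 ≅ Z^6, C_1 ≅ Z^12, C_2 ≅ Z^8.

The boundary map ∂_1: C_1 → C_0 is given by ∂[p,q] = [q] − [p]. For instance
  ∂RT = T − R.
As a 6×12 matrix over Z this has rank 5, with invariant factors (1,1,1,1,1).

∂_2: C_2 → C_1 acts by ∂[p,q,r] = [q,r] − [p,r] + [p,q]. For instance
  ∂PSU = SU − PU + PS,
  ∂QSU = SU − QU + QS.
The resulting 12×8 matrix has rank 7, and its Smith normal form has invariant factors (1,1,1,1,1,1,1).

Now H_k = ker ∂_k / im ∂_{k+1}, so:

  H_0: rank C_0 − rank ∂_1 = 6 − 5 = 1, and the invariant factors of ∂_1 are all 1, so H_0 ≅ Z.
  H_1: rank ker ∂_1 − rank ∂_2 = (12 − 5) − 7 = 0, and the invariant factors of ∂_2 are all 1, so H_1 ≅ 0.
  H_2: rank ker ∂_2 − rank ∂_3 = (8 − 7) − 0 = 1, and there is no ∂_3, so H_2 ≅ Z.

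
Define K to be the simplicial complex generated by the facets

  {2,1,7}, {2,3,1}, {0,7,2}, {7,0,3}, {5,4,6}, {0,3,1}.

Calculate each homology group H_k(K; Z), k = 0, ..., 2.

We work with the vertex ordering 0 < 1 < 2 < 3 < 4 < 5 < 6 < 7. The simplices of K, each written with vertices in increasing order, are:

  0-simplices (8): [0], [1], [2], [3], [4], [5], [6], [7]
  1-simplices (13): [0,1], [0,2], [0,3], [0,7], [1,2], [1,3], [1,7], [2,3], [2,7], [3,7], [4,5], [4,6], [5,6]
  2-simplices (6): [0,1,3], [0,2,7], [0,3,7], [1,2,3], [1,2,7], [4,5,6]

so the chain groups are C_0 ≅ Z^8, C_1 ≅ Z^13, C_2 ≅ Z^6.

The boundary map ∂_1: C_1 → C_0 sends each edge [p,q] (with p < q) to q − p. For instance
  ∂[4,5] = [5] − [4].
The 8×13 boundary matrix has rank 6 and Smith normal form diag(1,1,1,1,1,1).

Boundary ∂_2: C_2 → C_1 maps a triangle to the signed sum of its edges. For instance
  ∂[4,5,6] = [5,6] − [4,6] + [4,5],
  ∂[1,2,3] = [2,3] − [1,3] + [1,2].
The 13×6 boundary matrix has rank 6 and Smith normal form diag(1,1,1,1,1,1).

Computing H_k = (kernel of ∂_k) / (image of ∂_{k+1}):

  H_0: rank C_0 − rank ∂_1 = 8 − 6 = 2, and the invariant factors of ∂_1 are all 1, so H_0 = Z^2.
  H_1: rank ker ∂_1 − rank ∂_2 = (13 − 6) − 6 = 1, and the invariant factors of ∂_2 are all 1, so H_1 = Z.
  H_2: rank ker ∂_2 − rank ∂_3 = (6 − 6) − 0 = 0, and there is no ∂_3, so H_2 = 0.

H_0 = Z^2,  H_1 = Z,  H_2 = 0.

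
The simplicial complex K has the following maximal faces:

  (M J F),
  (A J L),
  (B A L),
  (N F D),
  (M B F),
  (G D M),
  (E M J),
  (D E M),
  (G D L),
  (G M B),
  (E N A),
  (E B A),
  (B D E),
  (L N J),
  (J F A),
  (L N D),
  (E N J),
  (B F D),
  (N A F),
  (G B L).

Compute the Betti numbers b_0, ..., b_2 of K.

Fix the vertex order A < B < D < E < F < G < J < L < M < N and write every simplex with vertices in increasing order. Then dim K = 2 and the simplices of K are:

  0-simplices (10): A, B, D, E, F, G, J, L, M, N
  1-simplices (30): AB, AE, AF, AJ, AL, AN, BD, BE, BF, BG, BL, BM, DE, DF, DG, DL, DM, DN, EJ, EM, EN, FJ, FM, FN, GL, GM, JL, JM, JN, LN
  2-simplices (20): ABE, ABL, AEN, AFJ, AFN, AJL, BDE, BDF, BFM, BGL, BGM, DEM, DFN, DGL, DGM, DLN, EJM, EJN, FJM, JLN

so the chain groups are C_0 ≅ Z^10, C_1 ≅ Z^30, C_2 ≅ Z^20.

Boundary ∂_1: C_1 → C_0 maps an edge to its endpoints' difference, ∂[p,q] = q − p.
The resulting 10×30 matrix has rank 9, and its Smith normal form has invariant factors (1,1,1,1,1,1,1,1,1).

∂_2: C_2 → C_1 maps a triangle to the signed sum of its edges. For instance
  ∂BDE = DE − BE + BD,
  ∂EJN = JN − EN + EJ.
The 30×20 boundary matrix has rank 20 and Smith normal form diag(1,1,1,1,1,1,1,1,1,1,1,1,1,1,1,1,1,1,1,2).

Computing H_k = (kernel of ∂_k) / (image of ∂_{k+1}):

  H_0: rank C_0 − rank ∂_1 = 10 − 9 = 1, and the invariant factors of ∂_1 are all 1, so H_0 ≅ Z.
  H_1: rank ker ∂_1 − rank ∂_2 = (30 − 9) − 20 = 1, and ∂_2 has invariant factor 2 > 1, so H_1 ≅ Z × Z/2.
  H_2: rank ker ∂_2 − rank ∂_3 = (20 − 20) − 0 = 0, and there is no ∂_3, so H_2 ≅ 0.

Hence the Betti numbers are b_0 = 1, b_1 = 1, b_2 = 0.

b_0 = 1, b_1 = 1, b_2 = 0.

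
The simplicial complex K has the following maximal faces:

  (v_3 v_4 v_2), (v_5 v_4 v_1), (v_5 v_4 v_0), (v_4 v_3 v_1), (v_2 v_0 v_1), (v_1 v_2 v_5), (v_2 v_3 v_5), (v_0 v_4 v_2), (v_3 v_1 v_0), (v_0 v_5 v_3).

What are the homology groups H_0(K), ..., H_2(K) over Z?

We work with the vertex ordering v_0 < v_1 < v_2 < v_3 < v_4 < v_5. The simplices of K, each written with vertices in increasing order, are:

  0-simplices (6): [v_0], [v_1], [v_2], [v_3], [v_4], [v_5]
  1-simplices (15): (15 of them)
  2-simplices (10): [v_0,v_1,v_2], [v_0,v_1,v_3], [v_0,v_2,v_4], [v_0,v_3,v_5], [v_0,v_4,v_5], [v_1,v_2,v_5], [v_1,v_3,v_4], [v_1,v_4,v_5], [v_2,v_3,v_4], [v_2,v_3,v_5]

Hence C_0 ≅ Z^6, C_1 ≅ Z^15, C_2 ≅ Z^10.

Boundary ∂_1: C_1 → C_0 is given by ∂[p,q] = [q] − [p]. For instance
  ∂[v_1,v_2] = [v_2] − [v_1].
This gives a 6×15 integer matrix of rank 5; reducing to Smith normal form yields diagonal entries (1,1,1,1,1).

Boundary ∂_2: C_2 → C_1 maps a triangle to the signed sum of its edges. For instance
  ∂[v_2,v_3,v_4] = [v_3,v_4] − [v_2,v_4] + [v_2,v_3],
  ∂[v_0,v_4,v_5] = [v_4,v_5] − [v_0,v_5] + [v_0,v_4].
As a 15×10 matrix over Z this has rank 10, with invariant factors (1,1,1,1,1,1,1,1,1,2).

From H_k ≅ ker(∂_k) / im(∂_{k+1}) we obtain:

  H_0: rank C_0 − rank ∂_1 = 6 − 5 = 1, and the invariant factors of ∂_1 are all 1, so H_0 ≅ Z.
  H_1: rank ker ∂_1 − rank ∂_2 = (15 − 5) − 10 = 0, and ∂_2 has invariant factor 2 > 1, so H_1 ≅ Z/2Z.
  H_2: rank ker ∂_2 − rank ∂_3 = (10 − 10) − 0 = 0, and there is no ∂_3, so H_2 ≅ 0.

(K is a triangulation of the real projective plane RP^2.)

H_0 = Z,  H_1 = Z/2Z,  H_2 = 0.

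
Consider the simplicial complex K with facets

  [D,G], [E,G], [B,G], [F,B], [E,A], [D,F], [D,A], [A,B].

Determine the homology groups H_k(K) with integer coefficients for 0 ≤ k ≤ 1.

Fix the vertex order A < B < D < E < F < G and write every simplex with vertices in increasing order. Then dim K = 1 and the simplices of K are:

  0-simplices (6): A, B, D, E, F, G
  1-simplices (8): AB, AD, AE, BF, BG, DF, DG, EG

giving chain groups C_0 ≅ Z^6, C_1 ≅ Z^8.

The boundary map ∂_1: C_1 → C_0 is given by ∂[p,q] = [q] − [p].
As a 6×8 matrix over Z this has rank 5, with invariant factors (1,1,1,1,1).

Computing H_k = (kernel of ∂_k) / (image of ∂_{k+1}):

  H_0: rank C_0 − rank ∂_1 = 6 − 5 = 1, and the invariant factors of ∂_1 are all 1, so H_0 = Z.
  H_1: rank ker ∂_1 − rank ∂_2 = (8 − 5) − 0 = 3, and there is no ∂_2, so H_1 = Z^3.

H_0 ≅ Z,  H_1 ≅ Z^3.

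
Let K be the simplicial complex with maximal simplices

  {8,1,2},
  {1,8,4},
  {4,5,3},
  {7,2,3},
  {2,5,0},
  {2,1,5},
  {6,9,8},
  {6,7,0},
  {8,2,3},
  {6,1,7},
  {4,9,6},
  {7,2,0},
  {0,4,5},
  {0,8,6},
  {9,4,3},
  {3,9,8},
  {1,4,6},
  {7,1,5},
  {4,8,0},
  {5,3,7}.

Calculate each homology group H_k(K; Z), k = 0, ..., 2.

H_0 = Z,  H_1 = Z ⊕ Z_2,  H_2 = 0.

Fix the vertex order 0 < 1 < 2 < 3 < 4 < 5 < 6 < 7 < 8 < 9 and write every simplex with vertices in increasing order. Then dim K = 2 and the simplices of K are:

  0-simplices (10): [0], [1], [2], [3], [4], [5], [6], [7], [8], [9]
  1-simplices (30): (30 of them)
  2-simplices (20): (20 of them)

so the chain groups are C_0 ≅ Z^10, C_1 ≅ Z^30, C_2 ≅ Z^20.

The boundary map ∂_1: C_1 → C_0 maps an edge to its endpoints' difference, ∂[p,q] = q − p.
The 10×30 boundary matrix has rank 9 and Smith normal form diag(1,1,1,1,1,1,1,1,1).

Boundary ∂_2: C_2 → C_1 sends each 2-simplex [p,q,r] to [q,r] − [p,r] + [p,q]. For instance
  ∂[0,2,5] = [2,5] − [0,5] + [0,2],
  ∂[1,2,5] = [2,5] − [1,5] + [1,2].
The resulting 30×20 matrix has rank 20, and its Smith normal form has invariant factors (1,1,1,1,1,1,1,1,1,1,1,1,1,1,1,1,1,1,1,2).

Now H_k = ker ∂_k / im ∂_{k+1}, so:

  H_0: rank C_0 − rank ∂_1 = 10 − 9 = 1, and the invariant factors of ∂_1 are all 1, so H_0 ≅ Z.
  H_1: rank ker ∂_1 − rank ∂_2 = (30 − 9) − 20 = 1, and ∂_2 has invariant factor 2 > 1, so H_1 ≅ Z ⊕ Z_2.
  H_2: rank ker ∂_2 − rank ∂_3 = (20 − 20) − 0 = 0, and there is no ∂_3, so H_2 ≅ 0.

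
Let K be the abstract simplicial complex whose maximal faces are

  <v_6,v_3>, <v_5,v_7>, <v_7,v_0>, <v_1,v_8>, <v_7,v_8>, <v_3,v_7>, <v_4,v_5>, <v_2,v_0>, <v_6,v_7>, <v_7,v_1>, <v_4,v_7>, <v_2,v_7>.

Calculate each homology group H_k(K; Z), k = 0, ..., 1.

K has 9 vertices, 12 edges.
rank ∂_0 = 0, rank ∂_1 = 8 ⇒ b_0 = 9 − 0 − 8 = 1; all invariant factors of ∂_1 are 1 so no torsion. So H_0 = Z.
rank ∂_1 = 8, rank ∂_2 = 0 ⇒ b_1 = 12 − 8 − 0 = 4. So H_1 = Z^4.

H_0 = Z,  H_1 = Z^4.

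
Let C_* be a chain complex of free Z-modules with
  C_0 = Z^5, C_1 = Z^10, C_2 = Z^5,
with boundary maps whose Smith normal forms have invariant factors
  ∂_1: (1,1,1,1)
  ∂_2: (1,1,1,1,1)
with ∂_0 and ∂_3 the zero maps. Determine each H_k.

H_0 ≅ Z,  H_1 ≅ Z,  H_2 = 0.

H_0: b_0 = 5 − 0 − 4 = 1; torsion from ∂_1 factors > 1: none. So H_0 ≅ Z.
H_1: b_1 = 10 − 4 − 5 = 1; torsion from ∂_2 factors > 1: none. So H_1 ≅ Z.
H_2: b_2 = 5 − 5 − 0 = 0; torsion from ∂_3 factors > 1: none. So H_2 ≅ 0.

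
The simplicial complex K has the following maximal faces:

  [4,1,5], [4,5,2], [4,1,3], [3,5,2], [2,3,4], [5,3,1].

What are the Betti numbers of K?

b_0 = 1, b_1 = 0, b_2 = 1.

Take the total order 1 < 2 < 3 < 4 < 5 on the vertex set. Then K (dimension 2) consists of the simplices:

  0-simplices (5): [1], [2], [3], [4], [5]
  1-simplices (9): [1,3], [1,4], [1,5], [2,3], [2,4], [2,5], [3,4], [3,5], [4,5]
  2-simplices (6): [1,3,4], [1,3,5], [1,4,5], [2,3,4], [2,3,5], [2,4,5]

giving chain groups C_0 ≅ Z^5, C_1 ≅ Z^9, C_2 ≅ Z^6.

∂_1: C_1 → C_0 is given by ∂[p,q] = [q] − [p].
This gives a 5×9 integer matrix of rank 4; reducing to Smith normal form yields diagonal entries (1,1,1,1).

∂_2: C_2 → C_1 acts by ∂[p,q,r] = [q,r] − [p,r] + [p,q]. For instance
  ∂[2,4,5] = [4,5] − [2,5] + [2,4],
  ∂[2,3,5] = [3,5] − [2,5] + [2,3].
The resulting 9×6 matrix has rank 5, and its Smith normal form has invariant factors (1,1,1,1,1).

Reading off H_k = ker ∂_k / im ∂_{k+1}:

  H_0: rank C_0 − rank ∂_1 = 5 − 4 = 1, and the invariant factors of ∂_1 are all 1, so H_0 = Z.
  H_1: rank ker ∂_1 − rank ∂_2 = (9 − 4) − 5 = 0, and the invariant factors of ∂_2 are all 1, so H_1 = 0.
  H_2: rank ker ∂_2 − rank ∂_3 = (6 − 5) − 0 = 1, and there is no ∂_3, so H_2 = Z.

(K is a triangulation of the 2-sphere S^2.)

Hence the Betti numbers are b_0 = 1, b_1 = 0, b_2 = 1.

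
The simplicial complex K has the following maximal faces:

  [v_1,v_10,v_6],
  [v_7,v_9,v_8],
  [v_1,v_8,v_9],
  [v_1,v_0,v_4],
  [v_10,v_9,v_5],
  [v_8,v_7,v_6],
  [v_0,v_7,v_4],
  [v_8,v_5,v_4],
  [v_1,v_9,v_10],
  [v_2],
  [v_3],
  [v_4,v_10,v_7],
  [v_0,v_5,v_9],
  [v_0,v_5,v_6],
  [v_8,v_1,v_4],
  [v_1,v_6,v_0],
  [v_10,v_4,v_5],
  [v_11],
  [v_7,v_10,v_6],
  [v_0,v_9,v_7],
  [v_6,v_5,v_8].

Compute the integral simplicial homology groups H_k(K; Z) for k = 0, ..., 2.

K has 12 vertices, 27 edges, 18 triangles.
rank ∂_0 = 0, rank ∂_1 = 8 ⇒ b_0 = 12 − 0 − 8 = 4; all invariant factors of ∂_1 are 1 so no torsion. So H_0 = Z^4.
rank ∂_1 = 8, rank ∂_2 = 17 ⇒ b_1 = 27 − 8 − 17 = 2; all invariant factors of ∂_2 are 1 so no torsion. So H_1 = Z^2.
rank ∂_2 = 17, rank ∂_3 = 0 ⇒ b_2 = 18 − 17 − 0 = 1. So H_2 = Z.

H_0 ≅ Z^4,  H_1 ≅ Z^2,  H_2 ≅ Z.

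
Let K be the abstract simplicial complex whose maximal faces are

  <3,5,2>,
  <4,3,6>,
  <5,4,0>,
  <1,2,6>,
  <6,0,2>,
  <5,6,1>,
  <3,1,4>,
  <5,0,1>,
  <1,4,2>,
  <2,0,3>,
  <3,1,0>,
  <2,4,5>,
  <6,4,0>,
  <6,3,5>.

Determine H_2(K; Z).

H_2 ≅ Z.

Order the vertices as 0 < 1 < 2 < 3 < 4 < 5 < 6. Listing each simplex with vertices in this order, K has dimension 2 with simplices:

  0-simplices (7): [0], [1], [2], [3], [4], [5], [6]
  1-simplices (21): [0,1], [0,2], [0,3], [0,4], [0,5], [0,6], [1,2], [1,3], [1,4], [1,5], [1,6], [2,3], [2,4], [2,5], [2,6], [3,4], [3,5], [3,6], [4,5], [4,6], [5,6]
  2-simplices (14): [0,1,3], [0,1,5], [0,2,3], [0,2,6], [0,4,5], [0,4,6], [1,2,4], [1,2,6], [1,3,4], [1,5,6], [2,3,5], [2,4,5], [3,4,6], [3,5,6]

so the chain groups are C_0 ≅ Z^7, C_1 ≅ Z^21, C_2 ≅ Z^14.

∂_1: C_1 → C_0 sends each edge [p,q] (with p < q) to q − p. For instance
  ∂[4,5] = [5] − [4].
The 7×21 boundary matrix has rank 6 and Smith normal form diag(1,1,1,1,1,1).

Boundary ∂_2: C_2 → C_1 acts by ∂[p,q,r] = [q,r] − [p,r] + [p,q]. For instance
  ∂[0,4,6] = [4,6] − [0,6] + [0,4],
  ∂[3,4,6] = [4,6] − [3,6] + [3,4].
This gives a 21×14 integer matrix of rank 13; reducing to Smith normal form yields diagonal entries (1,1,1,1,1,1,1,1,1,1,1,1,1).

Computing H_k = (kernel of ∂_k) / (image of ∂_{k+1}):

  H_2: rank ker ∂_2 − rank ∂_3 = (14 − 13) − 0 = 1, and there is no ∂_3, so H_2 ≅ Z.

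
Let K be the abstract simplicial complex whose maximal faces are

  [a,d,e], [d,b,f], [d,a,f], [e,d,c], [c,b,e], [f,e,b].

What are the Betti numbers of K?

Order the vertices as a < b < c < d < e < f. Listing each simplex with vertices in this order, K has dimension 2 with simplices:

  0-simplices (6): a, b, c, d, e, f
  1-simplices (12): ad, ae, af, bc, bd, be, bf, cd, ce, de, df, ef
  2-simplices (6): ade, adf, bce, bdf, bef, cde

so the chain groups are C_0 ≅ Z^6, C_1 ≅ Z^12, C_2 ≅ Z^6.

∂_1: C_1 → C_0 maps an edge to its endpoints' difference, ∂[p,q] = q − p. For instance
  ∂bd = d − b.
This gives a 6×12 integer matrix of rank 5; reducing to Smith normal form yields diagonal entries (1,1,1,1,1).

Boundary ∂_2: C_2 → C_1 sends each 2-simplex [p,q,r] to [q,r] − [p,r] + [p,q]. For instance
  ∂ade = de − ae + ad,
  ∂bce = ce − be + bc.
The resulting 12×6 matrix has rank 6, and its Smith normal form has invariant factors (1,1,1,1,1,1).

Reading off H_k = ker ∂_k / im ∂_{k+1}:

  H_0: rank C_0 − rank ∂_1 = 6 − 5 = 1, and the invariant factors of ∂_1 are all 1, so H_0 ≅ Z.
  H_1: rank ker ∂_1 − rank ∂_2 = (12 − 5) − 6 = 1, and the invariant factors of ∂_2 are all 1, so H_1 ≅ Z.
  H_2: rank ker ∂_2 − rank ∂_3 = (6 − 6) − 0 = 0, and there is no ∂_3, so H_2 ≅ 0.

As a check, the Euler characteristic is 6 − 12 + 6 = 0, which agrees with 1 − 1 + 0 = 0.

Hence the Betti numbers are b_0 = 1, b_1 = 1, b_2 = 0.

b_0 = 1, b_1 = 1, b_2 = 0.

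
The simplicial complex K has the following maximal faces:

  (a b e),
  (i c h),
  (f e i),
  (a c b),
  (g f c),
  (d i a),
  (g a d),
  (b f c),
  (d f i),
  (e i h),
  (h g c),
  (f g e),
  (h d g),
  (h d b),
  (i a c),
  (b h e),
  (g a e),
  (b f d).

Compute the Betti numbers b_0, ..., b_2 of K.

b_0 = 1, b_1 = 2, b_2 = 1.

Fix the vertex order a < b < c < d < e < f < g < h < i and write every simplex with vertices in increasing order. Then dim K = 2 and the simplices of K are:

  0-simplices (9): a, b, c, d, e, f, g, h, i
  1-simplices (27): ab, ac, ad, ae, ag, ai, bc, bd, be, bf, bh, cf, cg, ch, ci, df, dg, dh, di, ef, eg, eh, ei, fg, fi, gh, hi
  2-simplices (18): abc, abe, aci, adg, adi, aeg, bcf, bdf, bdh, beh, cfg, cgh, chi, dfi, dgh, efg, efi, ehi

so the chain groups are C_0 ≅ Z^9, C_1 ≅ Z^27, C_2 ≅ Z^18.

Boundary ∂_1: C_1 → C_0 sends each edge [p,q] (with p < q) to q − p.
This gives a 9×27 integer matrix of rank 8; reducing to Smith normal form yields diagonal entries (1,1,1,1,1,1,1,1).

Boundary ∂_2: C_2 → C_1 maps a triangle to the signed sum of its edges. For instance
  ∂beh = eh − bh + be,
  ∂adg = dg − ag + ad.
The resulting 27×18 matrix has rank 17, and its Smith normal form has invariant factors (1,1,1,1,1,1,1,1,1,1,1,1,1,1,1,1,1).

Computing H_k = (kernel of ∂_k) / (image of ∂_{k+1}):

  H_0: rank C_0 − rank ∂_1 = 9 − 8 = 1, and the invariant factors of ∂_1 are all 1, so H_0 ≅ Z.
  H_1: rank ker ∂_1 − rank ∂_2 = (27 − 8) − 17 = 2, and the invariant factors of ∂_2 are all 1, so H_1 ≅ Z^2.
  H_2: rank ker ∂_2 − rank ∂_3 = (18 − 17) − 0 = 1, and there is no ∂_3, so H_2 ≅ Z.

As a check, the Euler characteristic is 9 − 27 + 18 = 0, which agrees with 1 − 2 + 1 = 0.

Hence the Betti numbers are b_0 = 1, b_1 = 2, b_2 = 1.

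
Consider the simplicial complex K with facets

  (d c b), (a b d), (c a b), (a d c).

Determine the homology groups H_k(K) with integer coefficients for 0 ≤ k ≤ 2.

K has 4 vertices, 6 edges, 4 triangles.
rank ∂_0 = 0, rank ∂_1 = 3 ⇒ b_0 = 4 − 0 − 3 = 1; all invariant factors of ∂_1 are 1 so no torsion. So H_0 = Z.
rank ∂_1 = 3, rank ∂_2 = 3 ⇒ b_1 = 6 − 3 − 3 = 0; all invariant factors of ∂_2 are 1 so no torsion. So H_1 = 0.
rank ∂_2 = 3, rank ∂_3 = 0 ⇒ b_2 = 4 − 3 − 0 = 1. So H_2 = Z.

H_0 ≅ Z,  H_1 = 0,  H_2 ≅ Z.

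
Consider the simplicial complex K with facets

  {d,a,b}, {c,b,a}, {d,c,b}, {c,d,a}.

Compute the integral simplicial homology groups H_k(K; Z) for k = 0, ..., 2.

We work with the vertex ordering a < b < c < d. The simplices of K, each written with vertices in increasing order, are:

  0-simplices (4): a, b, c, d
  1-simplices (6): ab, ac, ad, bc, bd, cd
  2-simplices (4): abc, abd, acd, bcd

Hence C_0 ≅ Z^4, C_1 ≅ Z^6, C_2 ≅ Z^4.

Boundary ∂_1: C_1 → C_0 sends each edge [p,q] (with p < q) to q − p. For instance
  ∂ad = d − a.
As a 4×6 matrix over Z this has rank 3, with invariant factors (1,1,1).

∂_2: C_2 → C_1 sends each 2-simplex [p,q,r] to [q,r] − [p,r] + [p,q]. For instance
  ∂acd = cd − ad + ac,
  ∂abd = bd − ad + ab.
The 6×4 boundary matrix has rank 3 and Smith normal form diag(1,1,1).

Reading off H_k = ker ∂_k / im ∂_{k+1}:

  H_0: rank C_0 − rank ∂_1 = 4 − 3 = 1, and the invariant factors of ∂_1 are all 1, so H_0 ≅ Z.
  H_1: rank ker ∂_1 − rank ∂_2 = (6 − 3) − 3 = 0, and the invariant factors of ∂_2 are all 1, so H_1 ≅ 0.
  H_2: rank ker ∂_2 − rank ∂_3 = (4 − 3) − 0 = 1, and there is no ∂_3, so H_2 ≅ Z.

H_0 ≅ Z,  H_1 = 0,  H_2 ≅ Z.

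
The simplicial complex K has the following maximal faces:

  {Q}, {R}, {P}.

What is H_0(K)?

Order the vertices as P < Q < R. Listing each simplex with vertices in this order, K has dimension 0 with simplices:

  0-simplices (3): P, Q, R

giving chain groups C_0 ≅ Z^3.

Computing H_k = (kernel of ∂_k) / (image of ∂_{k+1}):

  H_0: rank C_0 − rank ∂_1 = 3 − 0 = 3, and there is no ∂_1, so H_0 ≅ Z^3.

H_0 = Z^3.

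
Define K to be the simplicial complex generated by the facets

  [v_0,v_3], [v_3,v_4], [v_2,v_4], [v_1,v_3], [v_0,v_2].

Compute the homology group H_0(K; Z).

We work with the vertex ordering v_0 < v_1 < v_2 < v_3 < v_4. The simplices of K, each written with vertices in increasing order, are:

  0-simplices (5): [v_0], [v_1], [v_2], [v_3], [v_4]
  1-simplices (5): [v_0,v_2], [v_0,v_3], [v_1,v_3], [v_2,v_4], [v_3,v_4]

Hence C_0 ≅ Z^5, C_1 ≅ Z^5.

Boundary ∂_1: C_1 → C_0 maps an edge to its endpoints' difference, ∂[p,q] = q − p. For instance
  ∂[v_3,v_4] = [v_4] − [v_3].
As a 5×5 matrix over Z this has rank 4, with invariant factors (1,1,1,1).

Now H_k = ker ∂_k / im ∂_{k+1}, so:

  H_0: rank C_0 − rank ∂_1 = 5 − 4 = 1, and the invariant factors of ∂_1 are all 1, so H_0 ≅ Z.

H_0 = Z.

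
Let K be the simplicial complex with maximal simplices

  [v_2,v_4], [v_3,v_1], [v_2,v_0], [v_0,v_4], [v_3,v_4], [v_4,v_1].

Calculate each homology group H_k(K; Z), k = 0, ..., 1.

H_0 ≅ Z,  H_1 ≅ Z^2.

Order the vertices as v_0 < v_1 < v_2 < v_3 < v_4. Listing each simplex with vertices in this order, K has dimension 1 with simplices:

  0-simplices (5): [v_0], [v_1], [v_2], [v_3], [v_4]
  1-simplices (6): [v_0,v_2], [v_0,v_4], [v_1,v_3], [v_1,v_4], [v_2,v_4], [v_3,v_4]

giving chain groups C_0 ≅ Z^5, C_1 ≅ Z^6.

The boundary map ∂_1: C_1 → C_0 is given by ∂[p,q] = [q] − [p]. For instance
  ∂[v_2,v_4] = [v_4] − [v_2].
This gives a 5×6 integer matrix of rank 4; reducing to Smith normal form yields diagonal entries (1,1,1,1).

Now H_k = ker ∂_k / im ∂_{k+1}, so:

  H_0: rank C_0 − rank ∂_1 = 5 − 4 = 1, and the invariant factors of ∂_1 are all 1, so H_0 = Z.
  H_1: rank ker ∂_1 − rank ∂_2 = (6 − 4) − 0 = 2, and there is no ∂_2, so H_1 = Z^2.

As a check, the Euler characteristic is 5 − 6 = -1, which agrees with 1 − 2 = -1.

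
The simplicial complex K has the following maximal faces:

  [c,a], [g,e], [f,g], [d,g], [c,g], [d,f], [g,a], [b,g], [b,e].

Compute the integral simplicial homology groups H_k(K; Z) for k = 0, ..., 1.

Fix the vertex order a < b < c < d < e < f < g and write every simplex with vertices in increasing order. Then dim K = 1 and the simplices of K are:

  0-simplices (7): a, b, c, d, e, f, g
  1-simplices (9): ac, ag, be, bg, cg, df, dg, eg, fg

so the chain groups are C_0 ≅ Z^7, C_1 ≅ Z^9.

The boundary map ∂_1: C_1 → C_0 maps an edge to its endpoints' difference, ∂[p,q] = q − p. For instance
  ∂cg = g − c.
This gives a 7×9 integer matrix of rank 6; reducing to Smith normal form yields diagonal entries (1,1,1,1,1,1).

Computing H_k = (kernel of ∂_k) / (image of ∂_{k+1}):

  H_0: rank C_0 − rank ∂_1 = 7 − 6 = 1, and the invariant factors of ∂_1 are all 1, so H_0 = Z.
  H_1: rank ker ∂_1 − rank ∂_2 = (9 − 6) − 0 = 3, and there is no ∂_2, so H_1 = Z^3.

H_0 ≅ Z,  H_1 ≅ Z^3.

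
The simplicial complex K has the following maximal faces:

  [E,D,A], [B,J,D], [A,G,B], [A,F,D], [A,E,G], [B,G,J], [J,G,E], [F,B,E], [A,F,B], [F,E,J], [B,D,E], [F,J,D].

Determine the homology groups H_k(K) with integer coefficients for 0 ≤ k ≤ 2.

H_0 = Z,  H_1 = Z/2,  H_2 = 0.

Take the total order A < B < D < E < F < G < J on the vertex set. Then K (dimension 2) consists of the simplices:

  0-simplices (7): A, B, D, E, F, G, J
  1-simplices (18): AB, AD, AE, AF, AG, BD, BE, BF, BG, BJ, DE, DF, DJ, EF, EG, EJ, FJ, GJ
  2-simplices (12): ABF, ABG, ADE, ADF, AEG, BDE, BDJ, BEF, BGJ, DFJ, EFJ, EGJ

so the chain groups are C_0 ≅ Z^7, C_1 ≅ Z^18, C_2 ≅ Z^12.

The boundary map ∂_1: C_1 → C_0 sends each edge [p,q] (with p < q) to q − p. For instance
  ∂BD = D − B.
The 7×18 boundary matrix has rank 6 and Smith normal form diag(1,1,1,1,1,1).

Boundary ∂_2: C_2 → C_1 maps a triangle to the signed sum of its edges. For instance
  ∂BGJ = GJ − BJ + BG,
  ∂BDJ = DJ − BJ + BD.
The 18×12 boundary matrix has rank 12 and Smith normal form diag(1,1,1,1,1,1,1,1,1,1,1,2).

Now H_k = ker ∂_k / im ∂_{k+1}, so:

  H_0: rank C_0 − rank ∂_1 = 7 − 6 = 1, and the invariant factors of ∂_1 are all 1, so H_0 = Z.
  H_1: rank ker ∂_1 − rank ∂_2 = (18 − 6) − 12 = 0, and ∂_2 has invariant factor 2 > 1, so H_1 = Z/2.
  H_2: rank ker ∂_2 − rank ∂_3 = (12 − 12) − 0 = 0, and there is no ∂_3, so H_2 = 0.

As a check, the Euler characteristic is 7 − 18 + 12 = 1, which agrees with 1 − 0 + 0 = 1.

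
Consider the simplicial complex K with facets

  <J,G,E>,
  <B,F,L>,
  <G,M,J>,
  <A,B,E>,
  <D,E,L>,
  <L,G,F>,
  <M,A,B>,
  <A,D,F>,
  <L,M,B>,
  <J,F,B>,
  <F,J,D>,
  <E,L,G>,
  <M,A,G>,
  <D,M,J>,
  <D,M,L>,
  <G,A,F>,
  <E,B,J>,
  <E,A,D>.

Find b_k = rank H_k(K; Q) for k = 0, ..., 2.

Order the vertices as A < B < D < E < F < G < J < L < M. Listing each simplex with vertices in this order, K has dimension 2 with simplices:

  0-simplices (9): A, B, D, E, F, G, J, L, M
  1-simplices (27): AB, AD, AE, AF, AG, AM, BE, BF, BJ, BL, BM, DE, DF, DJ, DL, DM, EG, EJ, EL, FG, FJ, FL, GJ, GL, GM, JM, LM
  2-simplices (18): ABE, ABM, ADE, ADF, AFG, AGM, BEJ, BFJ, BFL, BLM, DEL, DFJ, DJM, DLM, EGJ, EGL, FGL, GJM

so the chain groups are C_0 ≅ Z^9, C_1 ≅ Z^27, C_2 ≅ Z^18.

∂_1: C_1 → C_0 sends each edge [p,q] (with p < q) to q − p. For instance
  ∂AF = F − A.
The resulting 9×27 matrix has rank 8, and its Smith normal form has invariant factors (1,1,1,1,1,1,1,1).

Boundary ∂_2: C_2 → C_1 maps a triangle to the signed sum of its edges. For instance
  ∂DEL = EL − DL + DE,
  ∂BFL = FL − BL + BF.
As a 27×18 matrix over Z this has rank 17, with invariant factors (1,1,1,1,1,1,1,1,1,1,1,1,1,1,1,1,1).

Now H_k = ker ∂_k / im ∂_{k+1}, so:

  H_0: rank C_0 − rank ∂_1 = 9 − 8 = 1, and the invariant factors of ∂_1 are all 1, so H_0 ≅ Z.
  H_1: rank ker ∂_1 − rank ∂_2 = (27 − 8) − 17 = 2, and the invariant factors of ∂_2 are all 1, so H_1 ≅ Z^2.
  H_2: rank ker ∂_2 − rank ∂_3 = (18 − 17) − 0 = 1, and there is no ∂_3, so H_2 ≅ Z.

Hence the Betti numbers are b_0 = 1, b_1 = 2, b_2 = 1.

b_0 = 1, b_1 = 2, b_2 = 1.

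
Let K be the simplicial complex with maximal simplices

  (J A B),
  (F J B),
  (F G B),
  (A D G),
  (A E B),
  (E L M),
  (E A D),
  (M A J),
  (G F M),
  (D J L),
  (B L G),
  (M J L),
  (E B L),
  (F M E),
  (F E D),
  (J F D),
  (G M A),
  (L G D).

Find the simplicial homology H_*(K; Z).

H_0 = Z,  H_1 = Z^2,  H_2 = Z.

K has 9 vertices, 27 edges, 18 triangles.
rank ∂_0 = 0, rank ∂_1 = 8 ⇒ b_0 = 9 − 0 − 8 = 1; all invariant factors of ∂_1 are 1 so no torsion. So H_0 = Z.
rank ∂_1 = 8, rank ∂_2 = 17 ⇒ b_1 = 27 − 8 − 17 = 2; all invariant factors of ∂_2 are 1 so no torsion. So H_1 = Z^2.
rank ∂_2 = 17, rank ∂_3 = 0 ⇒ b_2 = 18 − 17 − 0 = 1. So H_2 = Z.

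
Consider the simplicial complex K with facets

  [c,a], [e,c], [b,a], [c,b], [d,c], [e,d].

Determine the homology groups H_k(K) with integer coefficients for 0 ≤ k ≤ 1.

H_0 ≅ Z,  H_1 ≅ Z^2.

We work with the vertex ordering a < b < c < d < e. The simplices of K, each written with vertices in increasing order, are:

  0-simplices (5): a, b, c, d, e
  1-simplices (6): ab, ac, bc, cd, ce, de

giving chain groups C_0 ≅ Z^5, C_1 ≅ Z^6.

Boundary ∂_1: C_1 → C_0 is given by ∂[p,q] = [q] − [p].
As a 5×6 matrix over Z this has rank 4, with invariant factors (1,1,1,1).

Computing H_k = (kernel of ∂_k) / (image of ∂_{k+1}):

  H_0: rank C_0 − rank ∂_1 = 5 − 4 = 1, and the invariant factors of ∂_1 are all 1, so H_0 ≅ Z.
  H_1: rank ker ∂_1 − rank ∂_2 = (6 − 4) − 0 = 2, and there is no ∂_2, so H_1 ≅ Z^2.

(K is a triangulation of a wedge of 2 circles.)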